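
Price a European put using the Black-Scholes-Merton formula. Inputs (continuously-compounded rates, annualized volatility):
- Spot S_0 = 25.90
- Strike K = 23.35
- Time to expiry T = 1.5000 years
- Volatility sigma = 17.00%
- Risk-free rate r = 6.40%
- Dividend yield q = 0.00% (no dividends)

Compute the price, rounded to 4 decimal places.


Answer: Price = 0.4380

Derivation:
d1 = (ln(S/K) + (r - q + 0.5*sigma^2) * T) / (sigma * sqrt(T)) = 1.06298722
d2 = d1 - sigma * sqrt(T) = 0.85478059
exp(-rT) = 0.90846402; exp(-qT) = 1.00000000
P = K * exp(-rT) * N(-d2) - S_0 * exp(-qT) * N(-d1)
N(-d1) = 0.14389387; N(-d2) = 0.19633631
P = 23.3500 * 0.90846402 * 0.19633631 - 25.9000 * 1.00000000 * 0.14389387 = 0.4380


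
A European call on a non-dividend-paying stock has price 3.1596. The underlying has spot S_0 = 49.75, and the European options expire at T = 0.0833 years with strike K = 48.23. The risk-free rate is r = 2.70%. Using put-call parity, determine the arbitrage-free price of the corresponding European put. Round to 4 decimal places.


Put-call parity: C - P = S_0 * exp(-qT) - K * exp(-rT).
S_0 * exp(-qT) = 49.7500 * 1.00000000 = 49.75000000
K * exp(-rT) = 48.2300 * 0.99775343 = 48.12164780
P = C - S*exp(-qT) + K*exp(-rT)
P = 3.1596 - 49.75000000 + 48.12164780 = 1.5312

Answer: Put price = 1.5312


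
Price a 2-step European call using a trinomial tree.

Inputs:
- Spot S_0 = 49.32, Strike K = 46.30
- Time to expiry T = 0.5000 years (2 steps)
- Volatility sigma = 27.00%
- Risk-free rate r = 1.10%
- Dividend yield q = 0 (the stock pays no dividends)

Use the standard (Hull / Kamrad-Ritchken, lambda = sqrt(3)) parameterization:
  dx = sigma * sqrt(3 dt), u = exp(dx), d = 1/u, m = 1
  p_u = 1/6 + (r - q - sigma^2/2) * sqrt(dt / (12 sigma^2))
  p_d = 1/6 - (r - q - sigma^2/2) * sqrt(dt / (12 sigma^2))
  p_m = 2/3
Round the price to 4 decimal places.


dt = T/N = 0.250000; dx = sigma*sqrt(3*dt) = 0.233827
u = exp(dx) = 1.263426; d = 1/u = 0.791499
p_u = 0.153062, p_m = 0.666667, p_d = 0.180272
Discount per step: exp(-r*dt) = 0.997254
Stock lattice S(k, j) with j the centered position index:
  k=0: S(0,+0) = 49.3200
  k=1: S(1,-1) = 39.0367; S(1,+0) = 49.3200; S(1,+1) = 62.3122
  k=2: S(2,-2) = 30.8975; S(2,-1) = 39.0367; S(2,+0) = 49.3200; S(2,+1) = 62.3122; S(2,+2) = 78.7268
Terminal payoffs V(N, j) = max(S_T - K, 0):
  V(2,-2) = 0.000000; V(2,-1) = 0.000000; V(2,+0) = 3.020000; V(2,+1) = 16.012157; V(2,+2) = 32.426782
Backward induction: V(k, j) = exp(-r*dt) * [p_u * V(k+1, j+1) + p_m * V(k+1, j) + p_d * V(k+1, j-1)]
  V(1,-1) = exp(-r*dt) * [p_u*3.020000 + p_m*0.000000 + p_d*0.000000] = 0.460976
  V(1,+0) = exp(-r*dt) * [p_u*16.012157 + p_m*3.020000 + p_d*0.000000] = 4.451919
  V(1,+1) = exp(-r*dt) * [p_u*32.426782 + p_m*16.012157 + p_d*3.020000] = 16.138044
  V(0,+0) = exp(-r*dt) * [p_u*16.138044 + p_m*4.451919 + p_d*0.460976] = 5.505998

Answer: Price = V(0,0) = 5.5060


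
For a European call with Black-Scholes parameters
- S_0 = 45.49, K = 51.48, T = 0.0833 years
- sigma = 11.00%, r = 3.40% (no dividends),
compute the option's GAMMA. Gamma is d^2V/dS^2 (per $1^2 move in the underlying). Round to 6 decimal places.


d1 = -3.7912632223; d2 = -3.8230111357
phi(d1) = 0.0003017907; exp(-qT) = 1.0000000000; exp(-rT) = 0.9971718069
Gamma = exp(-qT) * phi(d1) / (S * sigma * sqrt(T)) = 1.0000000000 * 0.0003017907 / (45.4900 * 0.1100 * 0.2886173938) = 0.000209

Answer: Gamma = 0.000209


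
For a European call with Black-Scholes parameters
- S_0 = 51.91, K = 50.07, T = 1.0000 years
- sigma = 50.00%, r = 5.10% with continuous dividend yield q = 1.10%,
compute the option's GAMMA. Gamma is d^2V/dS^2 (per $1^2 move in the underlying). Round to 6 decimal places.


d1 = 0.4021788470; d2 = -0.0978211530
phi(d1) = 0.3679484450; exp(-qT) = 0.9890602788; exp(-rT) = 0.9502786705
Gamma = exp(-qT) * phi(d1) / (S * sigma * sqrt(T)) = 0.9890602788 * 0.3679484450 / (51.9100 * 0.5000 * 1.0000000000) = 0.014021

Answer: Gamma = 0.014021


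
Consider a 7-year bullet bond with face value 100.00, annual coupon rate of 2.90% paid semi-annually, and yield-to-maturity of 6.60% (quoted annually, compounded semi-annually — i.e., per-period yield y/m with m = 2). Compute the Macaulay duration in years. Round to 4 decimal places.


Answer: Macaulay duration = 6.2910 years

Derivation:
Coupon per period c = face * coupon_rate / m = 1.450000
Periods per year m = 2; per-period yield y/m = 0.033000
Number of cashflows N = 14
Cashflows (t years, CF_t, discount factor 1/(1+y/m)^(m*t), PV):
  t = 0.5000: CF_t = 1.450000, DF = 0.968054, PV = 1.403679
  t = 1.0000: CF_t = 1.450000, DF = 0.937129, PV = 1.358837
  t = 1.5000: CF_t = 1.450000, DF = 0.907192, PV = 1.315428
  t = 2.0000: CF_t = 1.450000, DF = 0.878211, PV = 1.273405
  t = 2.5000: CF_t = 1.450000, DF = 0.850156, PV = 1.232726
  t = 3.0000: CF_t = 1.450000, DF = 0.822997, PV = 1.193345
  t = 3.5000: CF_t = 1.450000, DF = 0.796705, PV = 1.155223
  t = 4.0000: CF_t = 1.450000, DF = 0.771254, PV = 1.118318
  t = 4.5000: CF_t = 1.450000, DF = 0.746616, PV = 1.082593
  t = 5.0000: CF_t = 1.450000, DF = 0.722764, PV = 1.048008
  t = 5.5000: CF_t = 1.450000, DF = 0.699675, PV = 1.014529
  t = 6.0000: CF_t = 1.450000, DF = 0.677323, PV = 0.982119
  t = 6.5000: CF_t = 1.450000, DF = 0.655686, PV = 0.950745
  t = 7.0000: CF_t = 101.450000, DF = 0.634739, PV = 64.394318
Price P = sum_t PV_t = 79.523273
Macaulay numerator sum_t t * PV_t:
  t * PV_t at t = 0.5000: 0.701839
  t * PV_t at t = 1.0000: 1.358837
  t * PV_t at t = 1.5000: 1.973142
  t * PV_t at t = 2.0000: 2.546811
  t * PV_t at t = 2.5000: 3.081814
  t * PV_t at t = 3.0000: 3.580035
  t * PV_t at t = 3.5000: 4.043280
  t * PV_t at t = 4.0000: 4.473273
  t * PV_t at t = 4.5000: 4.871667
  t * PV_t at t = 5.0000: 5.240042
  t * PV_t at t = 5.5000: 5.579909
  t * PV_t at t = 6.0000: 5.892714
  t * PV_t at t = 6.5000: 6.179839
  t * PV_t at t = 7.0000: 450.760228
Macaulay duration D = (sum_t t * PV_t) / P = 500.283432 / 79.523273 = 6.291032


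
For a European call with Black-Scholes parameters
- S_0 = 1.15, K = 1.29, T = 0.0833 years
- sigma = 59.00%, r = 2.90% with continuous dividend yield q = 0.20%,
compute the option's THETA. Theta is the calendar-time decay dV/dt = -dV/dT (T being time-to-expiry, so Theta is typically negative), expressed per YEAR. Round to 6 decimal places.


d1 = -0.5762881998; d2 = -0.7465724621
phi(d1) = 0.3379042939; exp(-qT) = 0.9998334139; exp(-rT) = 0.9975872155
Theta = -S*exp(-qT)*phi(d1)*sigma/(2*sqrt(T)) - r*K*exp(-rT)*N(d2) + q*S*exp(-qT)*N(d1)
N(d1) = 0.2822101988; N(d2) = 0.2276608381; sqrt(T) = 0.2886173938
Term 1 = -1.1500 * 0.9998334139 * 0.3379042939 * 0.5900 / (2 * 0.2886173938) = -0.3971172138
Term 2 = -0.0290 * 1.2900 * 0.9975872155 * 0.2276608381 = -0.0084962428
Term 3 = 0.0020 * 1.1500 * 0.9998334139 * 0.2822101988 = 0.0006489753
Theta = -0.3971172138 + (-0.0084962428) + (0.0006489753) = -0.404964

Answer: Theta = -0.404964


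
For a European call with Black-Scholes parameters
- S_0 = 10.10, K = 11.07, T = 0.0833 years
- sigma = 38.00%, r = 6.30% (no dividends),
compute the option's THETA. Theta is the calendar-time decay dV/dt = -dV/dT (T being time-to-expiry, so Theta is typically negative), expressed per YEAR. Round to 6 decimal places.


d1 = -0.7334529217; d2 = -0.8431275313
phi(d1) = 0.3048561883; exp(-qT) = 1.0000000000; exp(-rT) = 0.9947658462
Theta = -S*exp(-qT)*phi(d1)*sigma/(2*sqrt(T)) - r*K*exp(-rT)*N(d2) + q*S*exp(-qT)*N(d1)
N(d1) = 0.2316411158; N(d2) = 0.1995785613; sqrt(T) = 0.2886173938
Term 1 = -10.1000 * 1.0000000000 * 0.3048561883 * 0.3800 / (2 * 0.2886173938) = -2.0269707853
Term 2 = -0.0630 * 11.0700 * 0.9947658462 * 0.1995785613 = -0.1384595526
Term 3 = 0 (no dividend yield, q = 0)
Theta = -2.0269707853 + (-0.1384595526) + (0.0000000000) = -2.165430

Answer: Theta = -2.165430


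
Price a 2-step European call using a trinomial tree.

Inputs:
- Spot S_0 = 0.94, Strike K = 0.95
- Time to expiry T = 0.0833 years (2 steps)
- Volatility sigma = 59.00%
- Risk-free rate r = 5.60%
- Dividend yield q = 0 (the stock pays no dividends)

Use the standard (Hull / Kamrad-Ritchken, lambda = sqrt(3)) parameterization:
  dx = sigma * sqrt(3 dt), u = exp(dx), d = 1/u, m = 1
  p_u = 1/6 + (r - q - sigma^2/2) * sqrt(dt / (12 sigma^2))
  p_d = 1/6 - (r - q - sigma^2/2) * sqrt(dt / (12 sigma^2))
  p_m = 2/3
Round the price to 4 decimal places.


dt = T/N = 0.041650; dx = sigma*sqrt(3*dt) = 0.208555
u = exp(dx) = 1.231896; d = 1/u = 0.811757
p_u = 0.154879, p_m = 0.666667, p_d = 0.178454
Discount per step: exp(-r*dt) = 0.997670
Stock lattice S(k, j) with j the centered position index:
  k=0: S(0,+0) = 0.9400
  k=1: S(1,-1) = 0.7631; S(1,+0) = 0.9400; S(1,+1) = 1.1580
  k=2: S(2,-2) = 0.6194; S(2,-1) = 0.7631; S(2,+0) = 0.9400; S(2,+1) = 1.1580; S(2,+2) = 1.4265
Terminal payoffs V(N, j) = max(S_T - K, 0):
  V(2,-2) = 0.000000; V(2,-1) = 0.000000; V(2,+0) = 0.000000; V(2,+1) = 0.207983; V(2,+2) = 0.476515
Backward induction: V(k, j) = exp(-r*dt) * [p_u * V(k+1, j+1) + p_m * V(k+1, j) + p_d * V(k+1, j-1)]
  V(1,-1) = exp(-r*dt) * [p_u*0.000000 + p_m*0.000000 + p_d*0.000000] = 0.000000
  V(1,+0) = exp(-r*dt) * [p_u*0.207983 + p_m*0.000000 + p_d*0.000000] = 0.032137
  V(1,+1) = exp(-r*dt) * [p_u*0.476515 + p_m*0.207983 + p_d*0.000000] = 0.211962
  V(0,+0) = exp(-r*dt) * [p_u*0.211962 + p_m*0.032137 + p_d*0.000000] = 0.054127

Answer: Price = V(0,0) = 0.0541


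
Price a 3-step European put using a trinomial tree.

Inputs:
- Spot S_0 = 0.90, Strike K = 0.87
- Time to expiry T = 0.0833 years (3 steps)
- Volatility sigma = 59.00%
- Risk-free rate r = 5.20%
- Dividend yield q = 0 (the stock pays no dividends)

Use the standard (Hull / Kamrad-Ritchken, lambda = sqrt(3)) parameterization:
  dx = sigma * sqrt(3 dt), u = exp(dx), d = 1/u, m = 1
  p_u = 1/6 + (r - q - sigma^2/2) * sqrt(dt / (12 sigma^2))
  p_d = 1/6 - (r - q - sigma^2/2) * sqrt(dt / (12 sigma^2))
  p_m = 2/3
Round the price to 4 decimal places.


Answer: Price = V(0,0) = 0.0437

Derivation:
dt = T/N = 0.027767; dx = sigma*sqrt(3*dt) = 0.170284
u = exp(dx) = 1.185642; d = 1/u = 0.843425
p_u = 0.156716, p_m = 0.666667, p_d = 0.176617
Discount per step: exp(-r*dt) = 0.998557
Stock lattice S(k, j) with j the centered position index:
  k=0: S(0,+0) = 0.9000
  k=1: S(1,-1) = 0.7591; S(1,+0) = 0.9000; S(1,+1) = 1.0671
  k=2: S(2,-2) = 0.6402; S(2,-1) = 0.7591; S(2,+0) = 0.9000; S(2,+1) = 1.0671; S(2,+2) = 1.2652
  k=3: S(3,-3) = 0.5400; S(3,-2) = 0.6402; S(3,-1) = 0.7591; S(3,+0) = 0.9000; S(3,+1) = 1.0671; S(3,+2) = 1.2652; S(3,+3) = 1.5000
Terminal payoffs V(N, j) = max(K - S_T, 0):
  V(3,-3) = 0.330015; V(3,-2) = 0.229771; V(3,-1) = 0.110917; V(3,+0) = 0.000000; V(3,+1) = 0.000000; V(3,+2) = 0.000000; V(3,+3) = 0.000000
Backward induction: V(k, j) = exp(-r*dt) * [p_u * V(k+1, j+1) + p_m * V(k+1, j) + p_d * V(k+1, j-1)]
  V(2,-2) = exp(-r*dt) * [p_u*0.110917 + p_m*0.229771 + p_d*0.330015] = 0.228519
  V(2,-1) = exp(-r*dt) * [p_u*0.000000 + p_m*0.110917 + p_d*0.229771] = 0.114361
  V(2,+0) = exp(-r*dt) * [p_u*0.000000 + p_m*0.000000 + p_d*0.110917] = 0.019562
  V(2,+1) = exp(-r*dt) * [p_u*0.000000 + p_m*0.000000 + p_d*0.000000] = 0.000000
  V(2,+2) = exp(-r*dt) * [p_u*0.000000 + p_m*0.000000 + p_d*0.000000] = 0.000000
  V(1,-1) = exp(-r*dt) * [p_u*0.019562 + p_m*0.114361 + p_d*0.228519] = 0.119494
  V(1,+0) = exp(-r*dt) * [p_u*0.000000 + p_m*0.019562 + p_d*0.114361] = 0.033191
  V(1,+1) = exp(-r*dt) * [p_u*0.000000 + p_m*0.000000 + p_d*0.019562] = 0.003450
  V(0,+0) = exp(-r*dt) * [p_u*0.003450 + p_m*0.033191 + p_d*0.119494] = 0.043710


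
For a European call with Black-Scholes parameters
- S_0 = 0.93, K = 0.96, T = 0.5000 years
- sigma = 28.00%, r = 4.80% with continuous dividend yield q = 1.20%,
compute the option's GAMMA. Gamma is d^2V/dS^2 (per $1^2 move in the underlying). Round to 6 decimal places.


Answer: Gamma = 2.152726

Derivation:
d1 = 0.0295535364; d2 = -0.1684363623
phi(d1) = 0.3987680980; exp(-qT) = 0.9940179641; exp(-rT) = 0.9762857098
Gamma = exp(-qT) * phi(d1) / (S * sigma * sqrt(T)) = 0.9940179641 * 0.3987680980 / (0.9300 * 0.2800 * 0.7071067812) = 2.152726


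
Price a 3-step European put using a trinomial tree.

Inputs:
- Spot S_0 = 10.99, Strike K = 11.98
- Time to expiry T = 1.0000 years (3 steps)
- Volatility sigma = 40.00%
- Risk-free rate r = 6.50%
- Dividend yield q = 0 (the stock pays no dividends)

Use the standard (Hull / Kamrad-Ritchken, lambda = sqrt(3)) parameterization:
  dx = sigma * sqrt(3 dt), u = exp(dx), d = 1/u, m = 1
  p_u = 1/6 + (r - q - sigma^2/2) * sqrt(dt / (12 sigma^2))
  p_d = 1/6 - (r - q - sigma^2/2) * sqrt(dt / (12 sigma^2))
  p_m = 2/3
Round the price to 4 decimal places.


Answer: Price = V(0,0) = 1.8733

Derivation:
dt = T/N = 0.333333; dx = sigma*sqrt(3*dt) = 0.400000
u = exp(dx) = 1.491825; d = 1/u = 0.670320
p_u = 0.160417, p_m = 0.666667, p_d = 0.172917
Discount per step: exp(-r*dt) = 0.978566
Stock lattice S(k, j) with j the centered position index:
  k=0: S(0,+0) = 10.9900
  k=1: S(1,-1) = 7.3668; S(1,+0) = 10.9900; S(1,+1) = 16.3952
  k=2: S(2,-2) = 4.9381; S(2,-1) = 7.3668; S(2,+0) = 10.9900; S(2,+1) = 16.3952; S(2,+2) = 24.4587
  k=3: S(3,-3) = 3.3101; S(3,-2) = 4.9381; S(3,-1) = 7.3668; S(3,+0) = 10.9900; S(3,+1) = 16.3952; S(3,+2) = 24.4587; S(3,+3) = 36.4881
Terminal payoffs V(N, j) = max(K - S_T, 0):
  V(3,-3) = 8.669876; V(3,-2) = 7.041875; V(3,-1) = 4.613183; V(3,+0) = 0.990000; V(3,+1) = 0.000000; V(3,+2) = 0.000000; V(3,+3) = 0.000000
Backward induction: V(k, j) = exp(-r*dt) * [p_u * V(k+1, j+1) + p_m * V(k+1, j) + p_d * V(k+1, j-1)]
  V(2,-2) = exp(-r*dt) * [p_u*4.613183 + p_m*7.041875 + p_d*8.669876] = 6.785164
  V(2,-1) = exp(-r*dt) * [p_u*0.990000 + p_m*4.613183 + p_d*7.041875] = 4.356504
  V(2,+0) = exp(-r*dt) * [p_u*0.000000 + p_m*0.990000 + p_d*4.613183] = 1.426452
  V(2,+1) = exp(-r*dt) * [p_u*0.000000 + p_m*0.000000 + p_d*0.990000] = 0.167518
  V(2,+2) = exp(-r*dt) * [p_u*0.000000 + p_m*0.000000 + p_d*0.000000] = 0.000000
  V(1,-1) = exp(-r*dt) * [p_u*1.426452 + p_m*4.356504 + p_d*6.785164] = 4.214128
  V(1,+0) = exp(-r*dt) * [p_u*0.167518 + p_m*1.426452 + p_d*4.356504] = 1.694048
  V(1,+1) = exp(-r*dt) * [p_u*0.000000 + p_m*0.167518 + p_d*1.426452] = 0.350656
  V(0,+0) = exp(-r*dt) * [p_u*0.350656 + p_m*1.694048 + p_d*4.214128] = 1.873279


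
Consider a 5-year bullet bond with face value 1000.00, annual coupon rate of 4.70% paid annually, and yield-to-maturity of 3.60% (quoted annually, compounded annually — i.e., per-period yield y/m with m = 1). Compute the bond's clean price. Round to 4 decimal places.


Answer: Price = 1049.5252

Derivation:
Coupon per period c = face * coupon_rate / m = 47.000000
Periods per year m = 1; per-period yield y/m = 0.036000
Number of cashflows N = 5
Cashflows (t years, CF_t, discount factor 1/(1+y/m)^(m*t), PV):
  t = 1.0000: CF_t = 47.000000, DF = 0.965251, PV = 45.366795
  t = 2.0000: CF_t = 47.000000, DF = 0.931709, PV = 43.790343
  t = 3.0000: CF_t = 47.000000, DF = 0.899333, PV = 42.268671
  t = 4.0000: CF_t = 47.000000, DF = 0.868082, PV = 40.799875
  t = 5.0000: CF_t = 1047.000000, DF = 0.837917, PV = 877.299546
Price P = sum_t PV_t = 1049.525231


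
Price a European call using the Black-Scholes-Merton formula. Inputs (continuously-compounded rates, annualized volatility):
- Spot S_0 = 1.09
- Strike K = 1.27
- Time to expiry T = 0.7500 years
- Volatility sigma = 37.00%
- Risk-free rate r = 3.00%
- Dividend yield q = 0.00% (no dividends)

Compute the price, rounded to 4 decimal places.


Answer: Price = 0.0845

Derivation:
d1 = (ln(S/K) + (r - q + 0.5*sigma^2) * T) / (sigma * sqrt(T)) = -0.24654949
d2 = d1 - sigma * sqrt(T) = -0.56697889
exp(-rT) = 0.97775124; exp(-qT) = 1.00000000
C = S_0 * exp(-qT) * N(d1) - K * exp(-rT) * N(d2)
N(d1) = 0.40262845; N(d2) = 0.28536426
C = 1.0900 * 1.00000000 * 0.40262845 - 1.2700 * 0.97775124 * 0.28536426 = 0.0845


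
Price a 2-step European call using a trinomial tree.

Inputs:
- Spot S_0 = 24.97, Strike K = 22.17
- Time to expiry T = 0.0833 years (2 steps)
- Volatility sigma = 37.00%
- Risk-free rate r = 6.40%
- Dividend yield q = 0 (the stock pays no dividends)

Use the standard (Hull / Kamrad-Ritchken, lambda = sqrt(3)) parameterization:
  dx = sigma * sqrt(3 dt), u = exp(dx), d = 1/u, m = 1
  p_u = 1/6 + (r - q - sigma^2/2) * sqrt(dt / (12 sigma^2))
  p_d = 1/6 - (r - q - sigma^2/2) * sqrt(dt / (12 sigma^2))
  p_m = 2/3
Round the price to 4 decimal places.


dt = T/N = 0.041650; dx = sigma*sqrt(3*dt) = 0.130789
u = exp(dx) = 1.139727; d = 1/u = 0.877403
p_u = 0.165958, p_m = 0.666667, p_d = 0.167375
Discount per step: exp(-r*dt) = 0.997338
Stock lattice S(k, j) with j the centered position index:
  k=0: S(0,+0) = 24.9700
  k=1: S(1,-1) = 21.9088; S(1,+0) = 24.9700; S(1,+1) = 28.4590
  k=2: S(2,-2) = 19.2228; S(2,-1) = 21.9088; S(2,+0) = 24.9700; S(2,+1) = 28.4590; S(2,+2) = 32.4355
Terminal payoffs V(N, j) = max(S_T - K, 0):
  V(2,-2) = 0.000000; V(2,-1) = 0.000000; V(2,+0) = 2.800000; V(2,+1) = 6.288978; V(2,+2) = 10.265460
Backward induction: V(k, j) = exp(-r*dt) * [p_u * V(k+1, j+1) + p_m * V(k+1, j) + p_d * V(k+1, j-1)]
  V(1,-1) = exp(-r*dt) * [p_u*2.800000 + p_m*0.000000 + p_d*0.000000] = 0.463446
  V(1,+0) = exp(-r*dt) * [p_u*6.288978 + p_m*2.800000 + p_d*0.000000] = 2.902626
  V(1,+1) = exp(-r*dt) * [p_u*10.265460 + p_m*6.288978 + p_d*2.800000] = 6.347995
  V(0,+0) = exp(-r*dt) * [p_u*6.347995 + p_m*2.902626 + p_d*0.463446] = 3.057992

Answer: Price = V(0,0) = 3.0580


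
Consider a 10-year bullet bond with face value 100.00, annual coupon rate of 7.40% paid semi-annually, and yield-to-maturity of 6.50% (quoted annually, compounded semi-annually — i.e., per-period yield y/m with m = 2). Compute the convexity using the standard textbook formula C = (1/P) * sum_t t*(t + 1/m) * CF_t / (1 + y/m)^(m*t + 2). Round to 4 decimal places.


Answer: Convexity = 64.2984

Derivation:
Coupon per period c = face * coupon_rate / m = 3.700000
Periods per year m = 2; per-period yield y/m = 0.032500
Number of cashflows N = 20
Cashflows (t years, CF_t, discount factor 1/(1+y/m)^(m*t), PV):
  t = 0.5000: CF_t = 3.700000, DF = 0.968523, PV = 3.583535
  t = 1.0000: CF_t = 3.700000, DF = 0.938037, PV = 3.470736
  t = 1.5000: CF_t = 3.700000, DF = 0.908510, PV = 3.361488
  t = 2.0000: CF_t = 3.700000, DF = 0.879913, PV = 3.255678
  t = 2.5000: CF_t = 3.700000, DF = 0.852216, PV = 3.153199
  t = 3.0000: CF_t = 3.700000, DF = 0.825391, PV = 3.053946
  t = 3.5000: CF_t = 3.700000, DF = 0.799410, PV = 2.957817
  t = 4.0000: CF_t = 3.700000, DF = 0.774247, PV = 2.864714
  t = 4.5000: CF_t = 3.700000, DF = 0.749876, PV = 2.774541
  t = 5.0000: CF_t = 3.700000, DF = 0.726272, PV = 2.687207
  t = 5.5000: CF_t = 3.700000, DF = 0.703411, PV = 2.602622
  t = 6.0000: CF_t = 3.700000, DF = 0.681270, PV = 2.520699
  t = 6.5000: CF_t = 3.700000, DF = 0.659826, PV = 2.441355
  t = 7.0000: CF_t = 3.700000, DF = 0.639056, PV = 2.364508
  t = 7.5000: CF_t = 3.700000, DF = 0.618941, PV = 2.290081
  t = 8.0000: CF_t = 3.700000, DF = 0.599458, PV = 2.217996
  t = 8.5000: CF_t = 3.700000, DF = 0.580589, PV = 2.148180
  t = 9.0000: CF_t = 3.700000, DF = 0.562314, PV = 2.080562
  t = 9.5000: CF_t = 3.700000, DF = 0.544614, PV = 2.015072
  t = 10.0000: CF_t = 103.700000, DF = 0.527471, PV = 54.698769
Price P = sum_t PV_t = 106.542706
Convexity numerator sum_t t*(t + 1/m) * CF_t / (1+y/m)^(m*t + 2):
  t = 0.5000: term = 1.680744
  t = 1.0000: term = 4.883517
  t = 1.5000: term = 9.459598
  t = 2.0000: term = 15.269730
  t = 2.5000: term = 22.183628
  t = 3.0000: term = 30.079495
  t = 3.5000: term = 38.843577
  t = 4.0000: term = 48.369726
  t = 4.5000: term = 58.558990
  t = 5.0000: term = 69.319224
  t = 5.5000: term = 80.564716
  t = 6.0000: term = 92.215831
  t = 6.5000: term = 104.198680
  t = 7.0000: term = 116.444790
  t = 7.5000: term = 128.890809
  t = 8.0000: term = 141.478208
  t = 8.5000: term = 154.153011
  t = 9.0000: term = 166.865530
  t = 9.5000: term = 179.570116
  t = 10.0000: term = 5387.493116
Convexity = (1/P) * sum = 6850.523036 / 106.542706 = 64.298377


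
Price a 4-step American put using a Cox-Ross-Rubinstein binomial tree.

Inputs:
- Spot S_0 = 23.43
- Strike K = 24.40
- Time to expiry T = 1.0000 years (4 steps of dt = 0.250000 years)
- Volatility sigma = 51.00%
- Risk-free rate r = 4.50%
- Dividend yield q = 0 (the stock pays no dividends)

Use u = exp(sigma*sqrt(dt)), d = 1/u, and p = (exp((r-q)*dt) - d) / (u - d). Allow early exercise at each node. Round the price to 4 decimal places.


Answer: Price = V(0,0) = 4.7558

Derivation:
dt = T/N = 0.250000
u = exp(sigma*sqrt(dt)) = 1.290462; d = 1/u = 0.774916
p = (exp((r-q)*dt) - d) / (u - d) = 0.458538
Discount per step: exp(-r*dt) = 0.988813
Stock lattice S(k, i) with i counting down-moves:
  k=0: S(0,0) = 23.4300
  k=1: S(1,0) = 30.2355; S(1,1) = 18.1563
  k=2: S(2,0) = 39.0178; S(2,1) = 23.4300; S(2,2) = 14.0696
  k=3: S(3,0) = 50.3509; S(3,1) = 30.2355; S(3,2) = 18.1563; S(3,3) = 10.9028
  k=4: S(4,0) = 64.9760; S(4,1) = 39.0178; S(4,2) = 23.4300; S(4,3) = 14.0696; S(4,4) = 8.4487
Terminal payoffs V(N, i) = max(K - S_T, 0):
  V(4,0) = 0.000000; V(4,1) = 0.000000; V(4,2) = 0.970000; V(4,3) = 10.330389; V(4,4) = 15.951261
Backward induction: V(k, i) = exp(-r*dt) * [p * V(k+1, i) + (1-p) * V(k+1, i+1)]; then take max(V_cont, immediate exercise) for American.
  V(3,0) = exp(-r*dt) * [p*0.000000 + (1-p)*0.000000] = 0.000000; exercise = 0.000000; V(3,0) = max -> 0.000000
  V(3,1) = exp(-r*dt) * [p*0.000000 + (1-p)*0.970000] = 0.519343; exercise = 0.000000; V(3,1) = max -> 0.519343
  V(3,2) = exp(-r*dt) * [p*0.970000 + (1-p)*10.330389] = 5.970745; exercise = 6.243706; V(3,2) = max -> 6.243706
  V(3,3) = exp(-r*dt) * [p*10.330389 + (1-p)*15.951261] = 13.224264; exercise = 13.497226; V(3,3) = max -> 13.497226
  V(2,0) = exp(-r*dt) * [p*0.000000 + (1-p)*0.519343] = 0.278058; exercise = 0.000000; V(2,0) = max -> 0.278058
  V(2,1) = exp(-r*dt) * [p*0.519343 + (1-p)*6.243706] = 3.578384; exercise = 0.970000; V(2,1) = max -> 3.578384
  V(2,2) = exp(-r*dt) * [p*6.243706 + (1-p)*13.497226] = 10.057427; exercise = 10.330389; V(2,2) = max -> 10.330389
  V(1,0) = exp(-r*dt) * [p*0.278058 + (1-p)*3.578384] = 2.041958; exercise = 0.000000; V(1,0) = max -> 2.041958
  V(1,1) = exp(-r*dt) * [p*3.578384 + (1-p)*10.330389] = 7.153408; exercise = 6.243706; V(1,1) = max -> 7.153408
  V(0,0) = exp(-r*dt) * [p*2.041958 + (1-p)*7.153408] = 4.755809; exercise = 0.970000; V(0,0) = max -> 4.755809


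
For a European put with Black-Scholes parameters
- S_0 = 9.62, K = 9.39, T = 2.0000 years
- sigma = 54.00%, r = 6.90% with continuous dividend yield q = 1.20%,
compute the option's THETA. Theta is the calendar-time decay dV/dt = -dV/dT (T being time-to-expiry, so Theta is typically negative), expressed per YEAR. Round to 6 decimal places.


Answer: Theta = -0.315761

Derivation:
d1 = 0.5628032727; d2 = -0.2008720510
phi(d1) = 0.3405094859; exp(-qT) = 0.9762857098; exp(-rT) = 0.8710986917
Theta = -S*exp(-qT)*phi(d1)*sigma/(2*sqrt(T)) + r*K*exp(-rT)*N(-d2) - q*S*exp(-qT)*N(-d1)
N(-d1) = 0.2867844258; N(-d2) = 0.5796006888; sqrt(T) = 1.4142135624
Term 1 = -9.6200 * 0.9762857098 * 0.3405094859 * 0.5400 / (2 * 1.4142135624) = -0.6105623015
Term 2 = 0.0690 * 9.3900 * 0.8710986917 * 0.5796006888 = 0.3271228923
Term 3 = -0.0120 * 9.6200 * 0.9762857098 * 0.2867844258 = -0.0323212995
Theta = -0.6105623015 + (0.3271228923) + (-0.0323212995) = -0.315761


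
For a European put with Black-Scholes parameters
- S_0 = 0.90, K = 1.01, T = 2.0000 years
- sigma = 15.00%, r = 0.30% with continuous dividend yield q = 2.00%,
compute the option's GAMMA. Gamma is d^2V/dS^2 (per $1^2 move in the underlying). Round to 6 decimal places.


Answer: Gamma = 1.679155

Derivation:
d1 = -0.5977920633; d2 = -0.8099240977
phi(d1) = 0.3336655254; exp(-qT) = 0.9607894392; exp(-rT) = 0.9940179641
Gamma = exp(-qT) * phi(d1) / (S * sigma * sqrt(T)) = 0.9607894392 * 0.3336655254 / (0.9000 * 0.1500 * 1.4142135624) = 1.679155


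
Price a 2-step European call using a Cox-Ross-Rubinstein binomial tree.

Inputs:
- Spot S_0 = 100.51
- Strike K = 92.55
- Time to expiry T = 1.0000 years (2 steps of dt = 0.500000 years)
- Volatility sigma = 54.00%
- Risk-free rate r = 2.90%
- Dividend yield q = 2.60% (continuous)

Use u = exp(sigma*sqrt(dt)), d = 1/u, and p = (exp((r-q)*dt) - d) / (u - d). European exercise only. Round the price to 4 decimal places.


dt = T/N = 0.500000
u = exp(sigma*sqrt(dt)) = 1.464974; d = 1/u = 0.682606
p = (exp((r-q)*dt) - d) / (u - d) = 0.407602
Discount per step: exp(-r*dt) = 0.985605
Stock lattice S(k, i) with i counting down-moves:
  k=0: S(0,0) = 100.5100
  k=1: S(1,0) = 147.2446; S(1,1) = 68.6087
  k=2: S(2,0) = 215.7095; S(2,1) = 100.5100; S(2,2) = 46.8327
Terminal payoffs V(N, i) = max(S_T - K, 0):
  V(2,0) = 123.159490; V(2,1) = 7.960000; V(2,2) = 0.000000
Backward induction: V(k, i) = exp(-r*dt) * [p * V(k+1, i) + (1-p) * V(k+1, i+1)].
  V(1,0) = exp(-r*dt) * [p*123.159490 + (1-p)*7.960000] = 54.125063
  V(1,1) = exp(-r*dt) * [p*7.960000 + (1-p)*0.000000] = 3.197809
  V(0,0) = exp(-r*dt) * [p*54.125063 + (1-p)*3.197809] = 23.611028

Answer: Price = V(0,0) = 23.6110


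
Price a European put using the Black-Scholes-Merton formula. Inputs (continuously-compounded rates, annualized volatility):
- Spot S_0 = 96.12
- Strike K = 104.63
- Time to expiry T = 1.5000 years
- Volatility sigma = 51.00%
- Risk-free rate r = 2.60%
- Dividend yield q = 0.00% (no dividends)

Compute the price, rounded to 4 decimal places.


d1 = (ln(S/K) + (r - q + 0.5*sigma^2) * T) / (sigma * sqrt(T)) = 0.23893266
d2 = d1 - sigma * sqrt(T) = -0.38568722
exp(-rT) = 0.96175071; exp(-qT) = 1.00000000
P = K * exp(-rT) * N(-d2) - S_0 * exp(-qT) * N(-d1)
N(-d1) = 0.40557890; N(-d2) = 0.65013584
P = 104.6300 * 0.96175071 * 0.65013584 - 96.1200 * 1.00000000 * 0.40557890 = 26.4376

Answer: Price = 26.4376


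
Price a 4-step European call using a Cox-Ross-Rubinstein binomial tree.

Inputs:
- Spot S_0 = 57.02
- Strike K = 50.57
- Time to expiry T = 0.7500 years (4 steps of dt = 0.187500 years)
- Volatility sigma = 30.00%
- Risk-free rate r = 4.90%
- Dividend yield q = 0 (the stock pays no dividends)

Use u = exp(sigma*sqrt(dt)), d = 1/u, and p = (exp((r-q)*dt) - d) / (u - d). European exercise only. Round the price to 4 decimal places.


dt = T/N = 0.187500
u = exp(sigma*sqrt(dt)) = 1.138719; d = 1/u = 0.878180
p = (exp((r-q)*dt) - d) / (u - d) = 0.502996
Discount per step: exp(-r*dt) = 0.990855
Stock lattice S(k, i) with i counting down-moves:
  k=0: S(0,0) = 57.0200
  k=1: S(1,0) = 64.9297; S(1,1) = 50.0738
  k=2: S(2,0) = 73.9367; S(2,1) = 57.0200; S(2,2) = 43.9738
  k=3: S(3,0) = 84.1931; S(3,1) = 64.9297; S(3,2) = 50.0738; S(3,3) = 38.6169
  k=4: S(4,0) = 95.8723; S(4,1) = 73.9367; S(4,2) = 57.0200; S(4,3) = 43.9738; S(4,4) = 33.9126
Terminal payoffs V(N, i) = max(S_T - K, 0):
  V(4,0) = 45.302322; V(4,1) = 23.366728; V(4,2) = 6.450000; V(4,3) = 0.000000; V(4,4) = 0.000000
Backward induction: V(k, i) = exp(-r*dt) * [p * V(k+1, i) + (1-p) * V(k+1, i+1)].
  V(3,0) = exp(-r*dt) * [p*45.302322 + (1-p)*23.366728] = 34.085630
  V(3,1) = exp(-r*dt) * [p*23.366728 + (1-p)*6.450000] = 14.822233
  V(3,2) = exp(-r*dt) * [p*6.450000 + (1-p)*0.000000] = 3.214651
  V(3,3) = exp(-r*dt) * [p*0.000000 + (1-p)*0.000000] = 0.000000
  V(2,0) = exp(-r*dt) * [p*34.085630 + (1-p)*14.822233] = 24.287467
  V(2,1) = exp(-r*dt) * [p*14.822233 + (1-p)*3.214651] = 8.970418
  V(2,2) = exp(-r*dt) * [p*3.214651 + (1-p)*0.000000] = 1.602167
  V(1,0) = exp(-r*dt) * [p*24.287467 + (1-p)*8.970418] = 16.522327
  V(1,1) = exp(-r*dt) * [p*8.970418 + (1-p)*1.602167] = 5.259817
  V(0,0) = exp(-r*dt) * [p*16.522327 + (1-p)*5.259817] = 10.824898

Answer: Price = V(0,0) = 10.8249


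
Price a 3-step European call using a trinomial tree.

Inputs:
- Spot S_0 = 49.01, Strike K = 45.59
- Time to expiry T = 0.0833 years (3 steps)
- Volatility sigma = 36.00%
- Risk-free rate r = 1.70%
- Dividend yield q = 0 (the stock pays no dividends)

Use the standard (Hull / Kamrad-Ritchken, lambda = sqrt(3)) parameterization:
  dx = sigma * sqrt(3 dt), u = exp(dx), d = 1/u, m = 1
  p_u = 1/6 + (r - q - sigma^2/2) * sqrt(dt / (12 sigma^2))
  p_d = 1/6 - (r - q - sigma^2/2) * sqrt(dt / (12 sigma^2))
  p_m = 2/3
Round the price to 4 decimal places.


Answer: Price = V(0,0) = 4.2269

Derivation:
dt = T/N = 0.027767; dx = sigma*sqrt(3*dt) = 0.103902
u = exp(dx) = 1.109492; d = 1/u = 0.901313
p_u = 0.160280, p_m = 0.666667, p_d = 0.173054
Discount per step: exp(-r*dt) = 0.999528
Stock lattice S(k, j) with j the centered position index:
  k=0: S(0,+0) = 49.0100
  k=1: S(1,-1) = 44.1734; S(1,+0) = 49.0100; S(1,+1) = 54.3762
  k=2: S(2,-2) = 39.8140; S(2,-1) = 44.1734; S(2,+0) = 49.0100; S(2,+1) = 54.3762; S(2,+2) = 60.3300
  k=3: S(3,-3) = 35.8849; S(3,-2) = 39.8140; S(3,-1) = 44.1734; S(3,+0) = 49.0100; S(3,+1) = 54.3762; S(3,+2) = 60.3300; S(3,+3) = 66.9356
Terminal payoffs V(N, j) = max(S_T - K, 0):
  V(3,-3) = 0.000000; V(3,-2) = 0.000000; V(3,-1) = 0.000000; V(3,+0) = 3.420000; V(3,+1) = 8.786203; V(3,+2) = 14.739963; V(3,+3) = 21.345612
Backward induction: V(k, j) = exp(-r*dt) * [p_u * V(k+1, j+1) + p_m * V(k+1, j) + p_d * V(k+1, j-1)]
  V(2,-2) = exp(-r*dt) * [p_u*0.000000 + p_m*0.000000 + p_d*0.000000] = 0.000000
  V(2,-1) = exp(-r*dt) * [p_u*3.420000 + p_m*0.000000 + p_d*0.000000] = 0.547898
  V(2,+0) = exp(-r*dt) * [p_u*8.786203 + p_m*3.420000 + p_d*0.000000] = 3.686509
  V(2,+1) = exp(-r*dt) * [p_u*14.739963 + p_m*8.786203 + p_d*3.420000] = 8.807670
  V(2,+2) = exp(-r*dt) * [p_u*21.345612 + p_m*14.739963 + p_d*8.786203] = 14.761425
  V(1,-1) = exp(-r*dt) * [p_u*3.686509 + p_m*0.547898 + p_d*0.000000] = 0.955686
  V(1,+0) = exp(-r*dt) * [p_u*8.807670 + p_m*3.686509 + p_d*0.547898] = 3.962308
  V(1,+1) = exp(-r*dt) * [p_u*14.761425 + p_m*8.807670 + p_d*3.686509] = 8.871512
  V(0,+0) = exp(-r*dt) * [p_u*8.871512 + p_m*3.962308 + p_d*0.955686] = 4.226851


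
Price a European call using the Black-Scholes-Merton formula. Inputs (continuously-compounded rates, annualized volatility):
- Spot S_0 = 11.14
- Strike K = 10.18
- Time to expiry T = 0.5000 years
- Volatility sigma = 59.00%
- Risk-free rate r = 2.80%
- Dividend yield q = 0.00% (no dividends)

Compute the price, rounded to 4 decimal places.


d1 = (ln(S/K) + (r - q + 0.5*sigma^2) * T) / (sigma * sqrt(T)) = 0.45816258
d2 = d1 - sigma * sqrt(T) = 0.04096958
exp(-rT) = 0.98609754; exp(-qT) = 1.00000000
C = S_0 * exp(-qT) * N(d1) - K * exp(-rT) * N(d2)
N(d1) = 0.67658218; N(d2) = 0.51633993
C = 11.1400 * 1.00000000 * 0.67658218 - 10.1800 * 0.98609754 * 0.51633993 = 2.3539

Answer: Price = 2.3539


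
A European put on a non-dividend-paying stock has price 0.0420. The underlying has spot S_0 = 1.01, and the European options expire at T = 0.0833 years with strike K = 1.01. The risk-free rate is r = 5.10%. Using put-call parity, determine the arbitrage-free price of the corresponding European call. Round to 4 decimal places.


Put-call parity: C - P = S_0 * exp(-qT) - K * exp(-rT).
S_0 * exp(-qT) = 1.0100 * 1.00000000 = 1.01000000
K * exp(-rT) = 1.0100 * 0.99576071 = 1.00571832
C = P + S*exp(-qT) - K*exp(-rT)
C = 0.0420 + 1.01000000 - 1.00571832 = 0.0463

Answer: Call price = 0.0463


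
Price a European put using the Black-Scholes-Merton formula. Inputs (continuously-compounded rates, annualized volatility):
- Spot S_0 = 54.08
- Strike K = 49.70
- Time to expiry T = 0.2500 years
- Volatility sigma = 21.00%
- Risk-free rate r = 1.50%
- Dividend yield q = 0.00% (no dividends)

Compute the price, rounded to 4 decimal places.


d1 = (ln(S/K) + (r - q + 0.5*sigma^2) * T) / (sigma * sqrt(T)) = 0.89259046
d2 = d1 - sigma * sqrt(T) = 0.78759046
exp(-rT) = 0.99625702; exp(-qT) = 1.00000000
P = K * exp(-rT) * N(-d2) - S_0 * exp(-qT) * N(-d1)
N(-d1) = 0.18603826; N(-d2) = 0.21546815
P = 49.7000 * 0.99625702 * 0.21546815 - 54.0800 * 1.00000000 * 0.18603826 = 0.6077

Answer: Price = 0.6077


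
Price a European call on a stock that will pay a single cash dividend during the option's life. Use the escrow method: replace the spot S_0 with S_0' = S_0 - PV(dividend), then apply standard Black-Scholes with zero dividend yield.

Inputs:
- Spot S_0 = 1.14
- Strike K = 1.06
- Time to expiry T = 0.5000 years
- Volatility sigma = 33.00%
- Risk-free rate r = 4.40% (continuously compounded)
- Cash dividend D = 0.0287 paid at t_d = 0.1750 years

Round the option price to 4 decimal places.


Answer: Price = 0.1414

Derivation:
PV(D) = D * exp(-r * t_d) = 0.0287 * 0.99232957 = 0.02847986
S_0' = S_0 - PV(D) = 1.1400 - 0.02847986 = 1.11152014
d1 = (ln(S_0'/K) + (r + sigma^2/2)*T) / (sigma*sqrt(T)) = 0.41434172
d2 = d1 - sigma*sqrt(T) = 0.18099648
exp(-rT) = 0.97824024
N(d1) = 0.66068807; N(d2) = 0.57181483
C = S_0' * N(d1) - K * exp(-rT) * N(d2) = 1.11152014 * 0.66068807 - 1.0600 * 0.97824024 * 0.57181483 = 0.1414


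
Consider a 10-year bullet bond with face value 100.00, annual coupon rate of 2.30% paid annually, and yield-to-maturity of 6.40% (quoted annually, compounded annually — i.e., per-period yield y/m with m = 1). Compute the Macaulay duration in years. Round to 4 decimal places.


Answer: Macaulay duration = 8.8180 years

Derivation:
Coupon per period c = face * coupon_rate / m = 2.300000
Periods per year m = 1; per-period yield y/m = 0.064000
Number of cashflows N = 10
Cashflows (t years, CF_t, discount factor 1/(1+y/m)^(m*t), PV):
  t = 1.0000: CF_t = 2.300000, DF = 0.939850, PV = 2.161654
  t = 2.0000: CF_t = 2.300000, DF = 0.883317, PV = 2.031630
  t = 3.0000: CF_t = 2.300000, DF = 0.830185, PV = 1.909427
  t = 4.0000: CF_t = 2.300000, DF = 0.780249, PV = 1.794574
  t = 5.0000: CF_t = 2.300000, DF = 0.733317, PV = 1.686630
  t = 6.0000: CF_t = 2.300000, DF = 0.689208, PV = 1.585178
  t = 7.0000: CF_t = 2.300000, DF = 0.647752, PV = 1.489829
  t = 8.0000: CF_t = 2.300000, DF = 0.608789, PV = 1.400215
  t = 9.0000: CF_t = 2.300000, DF = 0.572170, PV = 1.315992
  t = 10.0000: CF_t = 102.300000, DF = 0.537754, PV = 55.012243
Price P = sum_t PV_t = 70.387371
Macaulay numerator sum_t t * PV_t:
  t * PV_t at t = 1.0000: 2.161654
  t * PV_t at t = 2.0000: 4.063260
  t * PV_t at t = 3.0000: 5.728280
  t * PV_t at t = 4.0000: 7.178295
  t * PV_t at t = 5.0000: 8.433148
  t * PV_t at t = 6.0000: 9.511069
  t * PV_t at t = 7.0000: 10.428803
  t * PV_t at t = 8.0000: 11.201722
  t * PV_t at t = 9.0000: 11.843926
  t * PV_t at t = 10.0000: 550.122432
Macaulay duration D = (sum_t t * PV_t) / P = 620.672589 / 70.387371 = 8.817954


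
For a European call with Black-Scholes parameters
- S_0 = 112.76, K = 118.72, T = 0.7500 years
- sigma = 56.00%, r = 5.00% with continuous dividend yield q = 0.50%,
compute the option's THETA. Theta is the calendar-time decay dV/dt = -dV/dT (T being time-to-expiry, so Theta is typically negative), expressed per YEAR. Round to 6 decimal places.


d1 = 0.2058746248; d2 = -0.2790996013
phi(d1) = 0.3905767783; exp(-qT) = 0.9962570225; exp(-rT) = 0.9631944177
Theta = -S*exp(-qT)*phi(d1)*sigma/(2*sqrt(T)) - r*K*exp(-rT)*N(d2) + q*S*exp(-qT)*N(d1)
N(d1) = 0.5815555763; N(d2) = 0.3900841945; sqrt(T) = 0.8660254038
Term 1 = -112.7600 * 0.9962570225 * 0.3905767783 * 0.5600 / (2 * 0.8660254038) = -14.1860106427
Term 2 = -0.0500 * 118.7200 * 0.9631944177 * 0.3900841945 = -2.2303149887
Term 3 = 0.0050 * 112.7600 * 0.9962570225 * 0.5815555763 = 0.3266537826
Theta = -14.1860106427 + (-2.2303149887) + (0.3266537826) = -16.089672

Answer: Theta = -16.089672


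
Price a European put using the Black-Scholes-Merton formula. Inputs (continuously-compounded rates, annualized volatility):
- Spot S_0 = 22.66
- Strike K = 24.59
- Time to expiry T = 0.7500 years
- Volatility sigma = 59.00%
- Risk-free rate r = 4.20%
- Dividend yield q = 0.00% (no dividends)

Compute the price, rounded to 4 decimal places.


d1 = (ln(S/K) + (r - q + 0.5*sigma^2) * T) / (sigma * sqrt(T)) = 0.15715455
d2 = d1 - sigma * sqrt(T) = -0.35380044
exp(-rT) = 0.96899096; exp(-qT) = 1.00000000
P = K * exp(-rT) * N(-d2) - S_0 * exp(-qT) * N(-d1)
N(-d1) = 0.43756152; N(-d2) = 0.63825578
P = 24.5900 * 0.96899096 * 0.63825578 - 22.6600 * 1.00000000 * 0.43756152 = 5.2929

Answer: Price = 5.2929


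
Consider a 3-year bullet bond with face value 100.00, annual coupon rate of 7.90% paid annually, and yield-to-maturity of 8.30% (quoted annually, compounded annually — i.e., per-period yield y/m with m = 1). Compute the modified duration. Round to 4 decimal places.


Answer: Modified duration = 2.5711

Derivation:
Coupon per period c = face * coupon_rate / m = 7.900000
Periods per year m = 1; per-period yield y/m = 0.083000
Number of cashflows N = 3
Cashflows (t years, CF_t, discount factor 1/(1+y/m)^(m*t), PV):
  t = 1.0000: CF_t = 7.900000, DF = 0.923361, PV = 7.294552
  t = 2.0000: CF_t = 7.900000, DF = 0.852596, PV = 6.735505
  t = 3.0000: CF_t = 107.900000, DF = 0.787254, PV = 84.944659
Price P = sum_t PV_t = 98.974716
First compute Macaulay numerator sum_t t * PV_t:
  t * PV_t at t = 1.0000: 7.294552
  t * PV_t at t = 2.0000: 13.471010
  t * PV_t at t = 3.0000: 254.833976
Macaulay duration D = 275.599538 / 98.974716 = 2.784545
Modified duration = D / (1 + y/m) = 2.784545 / (1 + 0.083000) = 2.571140


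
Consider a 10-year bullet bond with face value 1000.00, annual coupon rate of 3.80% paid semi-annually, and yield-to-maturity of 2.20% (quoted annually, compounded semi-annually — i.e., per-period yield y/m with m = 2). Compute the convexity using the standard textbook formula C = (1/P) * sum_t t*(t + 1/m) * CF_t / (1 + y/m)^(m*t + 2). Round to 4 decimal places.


Coupon per period c = face * coupon_rate / m = 19.000000
Periods per year m = 2; per-period yield y/m = 0.011000
Number of cashflows N = 20
Cashflows (t years, CF_t, discount factor 1/(1+y/m)^(m*t), PV):
  t = 0.5000: CF_t = 19.000000, DF = 0.989120, PV = 18.793274
  t = 1.0000: CF_t = 19.000000, DF = 0.978358, PV = 18.588797
  t = 1.5000: CF_t = 19.000000, DF = 0.967713, PV = 18.386545
  t = 2.0000: CF_t = 19.000000, DF = 0.957184, PV = 18.186494
  t = 2.5000: CF_t = 19.000000, DF = 0.946769, PV = 17.988619
  t = 3.0000: CF_t = 19.000000, DF = 0.936468, PV = 17.792897
  t = 3.5000: CF_t = 19.000000, DF = 0.926279, PV = 17.599305
  t = 4.0000: CF_t = 19.000000, DF = 0.916201, PV = 17.407819
  t = 4.5000: CF_t = 19.000000, DF = 0.906232, PV = 17.218416
  t = 5.0000: CF_t = 19.000000, DF = 0.896372, PV = 17.031074
  t = 5.5000: CF_t = 19.000000, DF = 0.886620, PV = 16.845771
  t = 6.0000: CF_t = 19.000000, DF = 0.876973, PV = 16.662484
  t = 6.5000: CF_t = 19.000000, DF = 0.867431, PV = 16.481190
  t = 7.0000: CF_t = 19.000000, DF = 0.857993, PV = 16.301870
  t = 7.5000: CF_t = 19.000000, DF = 0.848658, PV = 16.124500
  t = 8.0000: CF_t = 19.000000, DF = 0.839424, PV = 15.949061
  t = 8.5000: CF_t = 19.000000, DF = 0.830291, PV = 15.775530
  t = 9.0000: CF_t = 19.000000, DF = 0.821257, PV = 15.603887
  t = 9.5000: CF_t = 19.000000, DF = 0.812322, PV = 15.434112
  t = 10.0000: CF_t = 1019.000000, DF = 0.803483, PV = 818.749546
Price P = sum_t PV_t = 1142.921191
Convexity numerator sum_t t*(t + 1/m) * CF_t / (1+y/m)^(m*t + 2):
  t = 0.5000: term = 9.193273
  t = 1.0000: term = 27.279741
  t = 1.5000: term = 53.965857
  t = 2.0000: term = 88.964486
  t = 2.5000: term = 131.994786
  t = 3.0000: term = 182.782097
  t = 3.5000: term = 241.057826
  t = 4.0000: term = 306.559338
  t = 4.5000: term = 379.029845
  t = 5.0000: term = 458.218298
  t = 5.5000: term = 543.879285
  t = 6.0000: term = 635.772926
  t = 6.5000: term = 733.664768
  t = 7.0000: term = 837.325688
  t = 7.5000: term = 946.531794
  t = 8.0000: term = 1061.064325
  t = 8.5000: term = 1180.709561
  t = 9.0000: term = 1305.258722
  t = 9.5000: term = 1434.507882
  t = 10.0000: term = 84108.146033
Convexity = (1/P) * sum = 94665.906528 / 1142.921191 = 82.828026

Answer: Convexity = 82.8280


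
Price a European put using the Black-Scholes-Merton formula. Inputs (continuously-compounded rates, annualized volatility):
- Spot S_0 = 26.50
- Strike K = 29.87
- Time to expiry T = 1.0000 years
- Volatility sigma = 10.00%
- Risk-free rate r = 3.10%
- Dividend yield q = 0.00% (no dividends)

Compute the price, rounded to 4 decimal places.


d1 = (ln(S/K) + (r - q + 0.5*sigma^2) * T) / (sigma * sqrt(T)) = -0.83709899
d2 = d1 - sigma * sqrt(T) = -0.93709899
exp(-rT) = 0.96947557; exp(-qT) = 1.00000000
P = K * exp(-rT) * N(-d2) - S_0 * exp(-qT) * N(-d1)
N(-d1) = 0.79873154; N(-d2) = 0.82564618
P = 29.8700 * 0.96947557 * 0.82564618 - 26.5000 * 1.00000000 * 0.79873154 = 2.7429

Answer: Price = 2.7429
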